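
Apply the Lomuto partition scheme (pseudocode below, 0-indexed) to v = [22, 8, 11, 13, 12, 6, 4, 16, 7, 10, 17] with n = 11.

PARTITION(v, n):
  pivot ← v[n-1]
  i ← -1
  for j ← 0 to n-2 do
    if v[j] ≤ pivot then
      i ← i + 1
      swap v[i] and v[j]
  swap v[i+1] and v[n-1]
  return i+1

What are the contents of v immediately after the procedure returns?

[8, 11, 13, 12, 6, 4, 16, 7, 10, 17, 22]

pivot=17, i=-1
j=0: 22>17, skip
j=1: 8≤17, i=0, swap(0,1) ⇒ [8, 22, 11, 13, 12, 6, 4, 16, 7, 10, 17]
j=2: 11≤17, i=1, swap(1,2) ⇒ [8, 11, 22, 13, 12, 6, 4, 16, 7, 10, 17]
j=3: 13≤17, i=2, swap(2,3) ⇒ [8, 11, 13, 22, 12, 6, 4, 16, 7, 10, 17]
j=4: 12≤17, i=3, swap(3,4) ⇒ [8, 11, 13, 12, 22, 6, 4, 16, 7, 10, 17]
j=5: 6≤17, i=4, swap(4,5) ⇒ [8, 11, 13, 12, 6, 22, 4, 16, 7, 10, 17]
j=6: 4≤17, i=5, swap(5,6) ⇒ [8, 11, 13, 12, 6, 4, 22, 16, 7, 10, 17]
j=7: 16≤17, i=6, swap(6,7) ⇒ [8, 11, 13, 12, 6, 4, 16, 22, 7, 10, 17]
j=8: 7≤17, i=7, swap(7,8) ⇒ [8, 11, 13, 12, 6, 4, 16, 7, 22, 10, 17]
j=9: 10≤17, i=8, swap(8,9) ⇒ [8, 11, 13, 12, 6, 4, 16, 7, 10, 22, 17]
swap(9,10) ⇒ [8, 11, 13, 12, 6, 4, 16, 7, 10, 17, 22]; return 9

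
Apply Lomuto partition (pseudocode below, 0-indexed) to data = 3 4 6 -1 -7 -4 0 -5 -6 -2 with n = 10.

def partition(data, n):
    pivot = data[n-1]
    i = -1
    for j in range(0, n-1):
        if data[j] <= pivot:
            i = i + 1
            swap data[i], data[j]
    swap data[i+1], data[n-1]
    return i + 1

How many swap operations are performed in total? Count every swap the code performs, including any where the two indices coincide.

5

pivot = data[9] = -2; i = -1
j=0: data[0]=3 > -2 → no swap
j=1: data[1]=4 > -2 → no swap
j=2: data[2]=6 > -2 → no swap
j=3: data[3]=-1 > -2 → no swap
j=4: data[4]=-7 ≤ -2 → i=0, swap data[0],data[4] → -7 4 6 -1 3 -4 0 -5 -6 -2
j=5: data[5]=-4 ≤ -2 → i=1, swap data[1],data[5] → -7 -4 6 -1 3 4 0 -5 -6 -2
j=6: data[6]=0 > -2 → no swap
j=7: data[7]=-5 ≤ -2 → i=2, swap data[2],data[7] → -7 -4 -5 -1 3 4 0 6 -6 -2
j=8: data[8]=-6 ≤ -2 → i=3, swap data[3],data[8] → -7 -4 -5 -6 3 4 0 6 -1 -2
final swap data[4],data[9] → -7 -4 -5 -6 -2 4 0 6 -1 3; return 4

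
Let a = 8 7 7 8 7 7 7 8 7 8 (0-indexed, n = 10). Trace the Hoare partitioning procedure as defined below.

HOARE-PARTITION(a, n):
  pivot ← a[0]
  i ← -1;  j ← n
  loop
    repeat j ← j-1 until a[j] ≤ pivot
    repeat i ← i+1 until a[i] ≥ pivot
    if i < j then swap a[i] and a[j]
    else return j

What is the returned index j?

pivot = a[0] = 8; i = -1, j = 10
j→9 (a[9]=8≤8), i→0 (a[0]=8≥8); i<j, swap → 8 7 7 8 7 7 7 8 7 8
j→8 (a[8]=7≤8), i→3 (a[3]=8≥8); i<j, swap → 8 7 7 7 7 7 7 8 8 8
j→7, i→7; i≥j, return j=7. a = 8 7 7 7 7 7 7 8 8 8

7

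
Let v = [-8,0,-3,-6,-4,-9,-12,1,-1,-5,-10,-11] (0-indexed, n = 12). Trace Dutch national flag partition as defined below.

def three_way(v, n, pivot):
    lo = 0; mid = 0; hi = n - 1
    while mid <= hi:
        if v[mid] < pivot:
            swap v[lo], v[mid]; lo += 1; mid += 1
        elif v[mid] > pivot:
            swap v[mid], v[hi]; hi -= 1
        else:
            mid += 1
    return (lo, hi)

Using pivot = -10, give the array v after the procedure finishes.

[-11,-12,-10,-4,-9,-6,1,-1,-5,-3,0,-8]

pivot = -10; lo=0, mid=0, hi=11
v[mid]=-8>-10: swap v[0],v[11]; hi=10 → [-11,0,-3,-6,-4,-9,-12,1,-1,-5,-10,-8]
v[mid]=-11<-10: swap v[0],v[0]; lo=1,mid=1 → [-11,0,-3,-6,-4,-9,-12,1,-1,-5,-10,-8]
v[mid]=0>-10: swap v[1],v[10]; hi=9 → [-11,-10,-3,-6,-4,-9,-12,1,-1,-5,0,-8]
v[mid]=-10=-10: mid=2
v[mid]=-3>-10: swap v[2],v[9]; hi=8 → [-11,-10,-5,-6,-4,-9,-12,1,-1,-3,0,-8]
v[mid]=-5>-10: swap v[2],v[8]; hi=7 → [-11,-10,-1,-6,-4,-9,-12,1,-5,-3,0,-8]
v[mid]=-1>-10: swap v[2],v[7]; hi=6 → [-11,-10,1,-6,-4,-9,-12,-1,-5,-3,0,-8]
v[mid]=1>-10: swap v[2],v[6]; hi=5 → [-11,-10,-12,-6,-4,-9,1,-1,-5,-3,0,-8]
v[mid]=-12<-10: swap v[1],v[2]; lo=2,mid=3 → [-11,-12,-10,-6,-4,-9,1,-1,-5,-3,0,-8]
v[mid]=-6>-10: swap v[3],v[5]; hi=4 → [-11,-12,-10,-9,-4,-6,1,-1,-5,-3,0,-8]
v[mid]=-9>-10: swap v[3],v[4]; hi=3 → [-11,-12,-10,-4,-9,-6,1,-1,-5,-3,0,-8]
v[mid]=-4>-10: swap v[3],v[3]; hi=2 → [-11,-12,-10,-4,-9,-6,1,-1,-5,-3,0,-8]
end: lo=2, hi=2; v = [-11,-12,-10,-4,-9,-6,1,-1,-5,-3,0,-8]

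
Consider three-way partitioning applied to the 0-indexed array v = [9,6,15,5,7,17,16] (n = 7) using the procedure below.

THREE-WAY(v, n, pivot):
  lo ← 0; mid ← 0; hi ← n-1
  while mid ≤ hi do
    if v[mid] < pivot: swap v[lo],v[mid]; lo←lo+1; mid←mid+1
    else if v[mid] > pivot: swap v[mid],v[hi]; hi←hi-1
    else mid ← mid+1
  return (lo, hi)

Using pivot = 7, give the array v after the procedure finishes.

[6,5,7,15,17,16,9]

pivot = 7; lo=0, mid=0, hi=6
v[mid]=9>7: swap v[0],v[6]; hi=5 → [16,6,15,5,7,17,9]
v[mid]=16>7: swap v[0],v[5]; hi=4 → [17,6,15,5,7,16,9]
v[mid]=17>7: swap v[0],v[4]; hi=3 → [7,6,15,5,17,16,9]
v[mid]=7=7: mid=1
v[mid]=6<7: swap v[0],v[1]; lo=1,mid=2 → [6,7,15,5,17,16,9]
v[mid]=15>7: swap v[2],v[3]; hi=2 → [6,7,5,15,17,16,9]
v[mid]=5<7: swap v[1],v[2]; lo=2,mid=3 → [6,5,7,15,17,16,9]
end: lo=2, hi=2; v = [6,5,7,15,17,16,9]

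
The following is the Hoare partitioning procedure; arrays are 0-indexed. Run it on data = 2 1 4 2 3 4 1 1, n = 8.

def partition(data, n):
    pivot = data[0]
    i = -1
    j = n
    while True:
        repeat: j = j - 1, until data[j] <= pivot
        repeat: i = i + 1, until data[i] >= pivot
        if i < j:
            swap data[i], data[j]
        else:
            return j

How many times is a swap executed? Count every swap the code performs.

pivot=2
j stops at 7 (1), i stops at 0 (2); swap ⇒ 1 1 4 2 3 4 1 2
j stops at 6 (1), i stops at 2 (4); swap ⇒ 1 1 1 2 3 4 4 2
j stops at 3, i stops at 3; i≥j ⇒ return 3. data=1 1 1 2 3 4 4 2

2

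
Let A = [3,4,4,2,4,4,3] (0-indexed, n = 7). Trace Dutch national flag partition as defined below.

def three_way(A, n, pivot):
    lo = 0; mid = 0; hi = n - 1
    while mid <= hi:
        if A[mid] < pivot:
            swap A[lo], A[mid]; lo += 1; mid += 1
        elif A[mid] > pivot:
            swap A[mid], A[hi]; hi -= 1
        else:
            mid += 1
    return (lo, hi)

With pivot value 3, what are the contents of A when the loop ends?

[2,3,3,4,4,4,4]

lo=0 mid=0 hi=6
3=3: mid=1
4>3: swap(1,6), hi=5 ⇒ [3,3,4,2,4,4,4]
3=3: mid=2
4>3: swap(2,5), hi=4 ⇒ [3,3,4,2,4,4,4]
4>3: swap(2,4), hi=3 ⇒ [3,3,4,2,4,4,4]
4>3: swap(2,3), hi=2 ⇒ [3,3,2,4,4,4,4]
2<3: swap(0,2), lo=1 mid=3 ⇒ [2,3,3,4,4,4,4]
done. lo=1 hi=2; A=[2,3,3,4,4,4,4]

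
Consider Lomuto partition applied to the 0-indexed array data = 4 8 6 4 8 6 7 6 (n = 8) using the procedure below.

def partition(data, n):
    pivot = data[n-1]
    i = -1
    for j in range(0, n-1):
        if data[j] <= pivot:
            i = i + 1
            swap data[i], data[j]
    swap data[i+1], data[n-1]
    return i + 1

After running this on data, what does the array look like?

pivot = data[7] = 6; i = -1
j=0: data[0]=4 ≤ 6 → i=0, swap data[0],data[0] (no change) → 4 8 6 4 8 6 7 6
j=1: data[1]=8 > 6 → no swap
j=2: data[2]=6 ≤ 6 → i=1, swap data[1],data[2] → 4 6 8 4 8 6 7 6
j=3: data[3]=4 ≤ 6 → i=2, swap data[2],data[3] → 4 6 4 8 8 6 7 6
j=4: data[4]=8 > 6 → no swap
j=5: data[5]=6 ≤ 6 → i=3, swap data[3],data[5] → 4 6 4 6 8 8 7 6
j=6: data[6]=7 > 6 → no swap
final swap data[4],data[7] → 4 6 4 6 6 8 7 8; return 4

4 6 4 6 6 8 7 8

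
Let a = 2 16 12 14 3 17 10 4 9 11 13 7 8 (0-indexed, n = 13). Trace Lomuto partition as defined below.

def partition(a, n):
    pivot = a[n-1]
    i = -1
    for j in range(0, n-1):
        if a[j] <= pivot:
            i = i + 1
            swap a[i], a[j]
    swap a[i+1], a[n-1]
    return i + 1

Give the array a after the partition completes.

2 3 4 7 8 17 10 12 9 11 13 14 16

pivot = a[12] = 8; i = -1
j=0: a[0]=2 ≤ 8 → i=0, swap a[0],a[0] (no change) → 2 16 12 14 3 17 10 4 9 11 13 7 8
j=1: a[1]=16 > 8 → no swap
j=2: a[2]=12 > 8 → no swap
j=3: a[3]=14 > 8 → no swap
j=4: a[4]=3 ≤ 8 → i=1, swap a[1],a[4] → 2 3 12 14 16 17 10 4 9 11 13 7 8
j=5: a[5]=17 > 8 → no swap
j=6: a[6]=10 > 8 → no swap
j=7: a[7]=4 ≤ 8 → i=2, swap a[2],a[7] → 2 3 4 14 16 17 10 12 9 11 13 7 8
j=8: a[8]=9 > 8 → no swap
j=9: a[9]=11 > 8 → no swap
j=10: a[10]=13 > 8 → no swap
j=11: a[11]=7 ≤ 8 → i=3, swap a[3],a[11] → 2 3 4 7 16 17 10 12 9 11 13 14 8
final swap a[4],a[12] → 2 3 4 7 8 17 10 12 9 11 13 14 16; return 4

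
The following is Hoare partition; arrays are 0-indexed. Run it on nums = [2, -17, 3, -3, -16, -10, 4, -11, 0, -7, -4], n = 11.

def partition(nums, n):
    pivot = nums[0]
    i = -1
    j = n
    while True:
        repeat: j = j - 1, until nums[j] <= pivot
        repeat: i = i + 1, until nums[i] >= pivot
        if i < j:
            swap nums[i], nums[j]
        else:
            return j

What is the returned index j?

7

pivot = nums[0] = 2; i = -1, j = 11
j→10 (nums[10]=-4≤2), i→0 (nums[0]=2≥2); i<j, swap → [-4, -17, 3, -3, -16, -10, 4, -11, 0, -7, 2]
j→9 (nums[9]=-7≤2), i→2 (nums[2]=3≥2); i<j, swap → [-4, -17, -7, -3, -16, -10, 4, -11, 0, 3, 2]
j→8 (nums[8]=0≤2), i→6 (nums[6]=4≥2); i<j, swap → [-4, -17, -7, -3, -16, -10, 0, -11, 4, 3, 2]
j→7, i→8; i≥j, return j=7. nums = [-4, -17, -7, -3, -16, -10, 0, -11, 4, 3, 2]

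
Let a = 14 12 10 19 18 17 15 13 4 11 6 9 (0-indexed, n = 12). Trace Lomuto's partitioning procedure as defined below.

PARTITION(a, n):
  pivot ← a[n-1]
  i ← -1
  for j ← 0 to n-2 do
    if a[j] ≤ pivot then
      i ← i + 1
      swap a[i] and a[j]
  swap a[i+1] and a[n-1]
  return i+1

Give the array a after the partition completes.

pivot = a[11] = 9; i = -1
j=0: a[0]=14 > 9 → no swap
j=1: a[1]=12 > 9 → no swap
j=2: a[2]=10 > 9 → no swap
j=3: a[3]=19 > 9 → no swap
j=4: a[4]=18 > 9 → no swap
j=5: a[5]=17 > 9 → no swap
j=6: a[6]=15 > 9 → no swap
j=7: a[7]=13 > 9 → no swap
j=8: a[8]=4 ≤ 9 → i=0, swap a[0],a[8] → 4 12 10 19 18 17 15 13 14 11 6 9
j=9: a[9]=11 > 9 → no swap
j=10: a[10]=6 ≤ 9 → i=1, swap a[1],a[10] → 4 6 10 19 18 17 15 13 14 11 12 9
final swap a[2],a[11] → 4 6 9 19 18 17 15 13 14 11 12 10; return 2

4 6 9 19 18 17 15 13 14 11 12 10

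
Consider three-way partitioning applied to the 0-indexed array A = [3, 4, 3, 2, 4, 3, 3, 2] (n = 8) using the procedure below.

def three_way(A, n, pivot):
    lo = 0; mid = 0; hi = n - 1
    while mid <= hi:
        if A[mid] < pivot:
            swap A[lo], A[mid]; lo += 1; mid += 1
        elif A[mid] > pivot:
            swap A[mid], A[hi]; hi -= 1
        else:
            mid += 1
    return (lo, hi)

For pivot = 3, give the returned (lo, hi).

(2, 5)

pivot = 3; lo=0, mid=0, hi=7
A[mid]=3=3: mid=1
A[mid]=4>3: swap A[1],A[7]; hi=6 → [3, 2, 3, 2, 4, 3, 3, 4]
A[mid]=2<3: swap A[0],A[1]; lo=1,mid=2 → [2, 3, 3, 2, 4, 3, 3, 4]
A[mid]=3=3: mid=3
A[mid]=2<3: swap A[1],A[3]; lo=2,mid=4 → [2, 2, 3, 3, 4, 3, 3, 4]
A[mid]=4>3: swap A[4],A[6]; hi=5 → [2, 2, 3, 3, 3, 3, 4, 4]
A[mid]=3=3: mid=5
A[mid]=3=3: mid=6
end: lo=2, hi=5; A = [2, 2, 3, 3, 3, 3, 4, 4]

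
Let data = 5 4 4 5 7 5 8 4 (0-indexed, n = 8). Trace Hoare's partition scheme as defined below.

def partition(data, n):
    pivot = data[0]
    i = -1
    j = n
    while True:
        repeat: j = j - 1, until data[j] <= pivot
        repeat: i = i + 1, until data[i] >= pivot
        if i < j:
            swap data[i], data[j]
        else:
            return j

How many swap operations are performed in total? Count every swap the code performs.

pivot = data[0] = 5; i = -1, j = 8
j→7 (data[7]=4≤5), i→0 (data[0]=5≥5); i<j, swap → 4 4 4 5 7 5 8 5
j→5 (data[5]=5≤5), i→3 (data[3]=5≥5); i<j, swap → 4 4 4 5 7 5 8 5
j→3, i→4; i≥j, return j=3. data = 4 4 4 5 7 5 8 5

2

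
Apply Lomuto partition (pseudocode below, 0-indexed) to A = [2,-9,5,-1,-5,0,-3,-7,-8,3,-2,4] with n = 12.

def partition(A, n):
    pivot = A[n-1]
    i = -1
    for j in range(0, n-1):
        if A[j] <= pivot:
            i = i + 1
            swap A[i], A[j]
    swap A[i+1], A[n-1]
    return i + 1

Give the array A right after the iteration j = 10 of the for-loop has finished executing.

[2,-9,-1,-5,0,-3,-7,-8,3,-2,5,4]

pivot=4, i=-1
j=0: 2≤4, i=0, swap(0,0) ⇒ [2,-9,5,-1,-5,0,-3,-7,-8,3,-2,4]
j=1: -9≤4, i=1, swap(1,1) ⇒ [2,-9,5,-1,-5,0,-3,-7,-8,3,-2,4]
j=2: 5>4, skip
j=3: -1≤4, i=2, swap(2,3) ⇒ [2,-9,-1,5,-5,0,-3,-7,-8,3,-2,4]
j=4: -5≤4, i=3, swap(3,4) ⇒ [2,-9,-1,-5,5,0,-3,-7,-8,3,-2,4]
j=5: 0≤4, i=4, swap(4,5) ⇒ [2,-9,-1,-5,0,5,-3,-7,-8,3,-2,4]
j=6: -3≤4, i=5, swap(5,6) ⇒ [2,-9,-1,-5,0,-3,5,-7,-8,3,-2,4]
j=7: -7≤4, i=6, swap(6,7) ⇒ [2,-9,-1,-5,0,-3,-7,5,-8,3,-2,4]
j=8: -8≤4, i=7, swap(7,8) ⇒ [2,-9,-1,-5,0,-3,-7,-8,5,3,-2,4]
j=9: 3≤4, i=8, swap(8,9) ⇒ [2,-9,-1,-5,0,-3,-7,-8,3,5,-2,4]
j=10: -2≤4, i=9, swap(9,10) ⇒ [2,-9,-1,-5,0,-3,-7,-8,3,-2,5,4]
(after j=10) A = [2,-9,-1,-5,0,-3,-7,-8,3,-2,5,4]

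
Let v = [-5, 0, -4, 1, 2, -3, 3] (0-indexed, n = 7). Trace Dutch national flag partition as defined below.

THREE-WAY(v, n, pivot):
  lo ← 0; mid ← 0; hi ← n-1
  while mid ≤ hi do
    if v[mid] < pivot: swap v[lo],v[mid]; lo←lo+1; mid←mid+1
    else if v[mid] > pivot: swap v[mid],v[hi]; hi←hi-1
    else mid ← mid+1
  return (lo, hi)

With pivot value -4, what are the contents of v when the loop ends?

pivot = -4; lo=0, mid=0, hi=6
v[mid]=-5<-4: swap v[0],v[0]; lo=1,mid=1 → [-5, 0, -4, 1, 2, -3, 3]
v[mid]=0>-4: swap v[1],v[6]; hi=5 → [-5, 3, -4, 1, 2, -3, 0]
v[mid]=3>-4: swap v[1],v[5]; hi=4 → [-5, -3, -4, 1, 2, 3, 0]
v[mid]=-3>-4: swap v[1],v[4]; hi=3 → [-5, 2, -4, 1, -3, 3, 0]
v[mid]=2>-4: swap v[1],v[3]; hi=2 → [-5, 1, -4, 2, -3, 3, 0]
v[mid]=1>-4: swap v[1],v[2]; hi=1 → [-5, -4, 1, 2, -3, 3, 0]
v[mid]=-4=-4: mid=2
end: lo=1, hi=1; v = [-5, -4, 1, 2, -3, 3, 0]

[-5, -4, 1, 2, -3, 3, 0]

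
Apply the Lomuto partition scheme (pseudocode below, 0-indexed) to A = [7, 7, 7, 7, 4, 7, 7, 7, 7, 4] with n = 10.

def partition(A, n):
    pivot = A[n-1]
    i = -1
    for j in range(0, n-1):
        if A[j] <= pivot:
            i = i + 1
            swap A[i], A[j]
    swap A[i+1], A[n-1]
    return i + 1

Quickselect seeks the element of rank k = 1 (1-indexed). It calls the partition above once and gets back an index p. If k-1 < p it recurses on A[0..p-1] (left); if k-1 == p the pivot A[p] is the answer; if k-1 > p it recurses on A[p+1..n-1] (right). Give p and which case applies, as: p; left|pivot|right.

1; left

pivot=4, i=-1
j=0: 7>4, skip
j=1: 7>4, skip
j=2: 7>4, skip
j=3: 7>4, skip
j=4: 4≤4, i=0, swap(0,4) ⇒ [4, 7, 7, 7, 7, 7, 7, 7, 7, 4]
j=5: 7>4, skip
j=6: 7>4, skip
j=7: 7>4, skip
j=8: 7>4, skip
swap(1,9) ⇒ [4, 4, 7, 7, 7, 7, 7, 7, 7, 7]; return 1
p = 1; k-1 = 0 < 1 ⇒ left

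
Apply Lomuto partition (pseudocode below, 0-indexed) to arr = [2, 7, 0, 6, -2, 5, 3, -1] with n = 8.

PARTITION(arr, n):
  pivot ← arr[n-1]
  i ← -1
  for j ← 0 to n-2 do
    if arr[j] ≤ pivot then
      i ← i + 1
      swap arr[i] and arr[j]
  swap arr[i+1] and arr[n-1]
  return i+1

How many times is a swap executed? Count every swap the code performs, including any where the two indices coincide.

2

pivot=-1, i=-1
j=0: 2>-1, skip
j=1: 7>-1, skip
j=2: 0>-1, skip
j=3: 6>-1, skip
j=4: -2≤-1, i=0, swap(0,4) ⇒ [-2, 7, 0, 6, 2, 5, 3, -1]
j=5: 5>-1, skip
j=6: 3>-1, skip
swap(1,7) ⇒ [-2, -1, 0, 6, 2, 5, 3, 7]; return 1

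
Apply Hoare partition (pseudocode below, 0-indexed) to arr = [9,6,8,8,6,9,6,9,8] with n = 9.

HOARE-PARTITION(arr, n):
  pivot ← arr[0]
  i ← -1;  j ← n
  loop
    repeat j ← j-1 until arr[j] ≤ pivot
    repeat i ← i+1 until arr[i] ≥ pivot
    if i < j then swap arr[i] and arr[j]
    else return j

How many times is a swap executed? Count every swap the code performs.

pivot=9
j stops at 8 (8), i stops at 0 (9); swap ⇒ [8,6,8,8,6,9,6,9,9]
j stops at 7 (9), i stops at 5 (9); swap ⇒ [8,6,8,8,6,9,6,9,9]
j stops at 6, i stops at 7; i≥j ⇒ return 6. arr=[8,6,8,8,6,9,6,9,9]

2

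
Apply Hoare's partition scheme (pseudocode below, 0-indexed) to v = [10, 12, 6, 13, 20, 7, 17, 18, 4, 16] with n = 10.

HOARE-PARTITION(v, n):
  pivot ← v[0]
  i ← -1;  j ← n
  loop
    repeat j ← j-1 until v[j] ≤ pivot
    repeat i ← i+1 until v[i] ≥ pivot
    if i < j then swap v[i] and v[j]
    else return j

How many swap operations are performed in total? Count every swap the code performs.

pivot = v[0] = 10; i = -1, j = 10
j→8 (v[8]=4≤10), i→0 (v[0]=10≥10); i<j, swap → [4, 12, 6, 13, 20, 7, 17, 18, 10, 16]
j→5 (v[5]=7≤10), i→1 (v[1]=12≥10); i<j, swap → [4, 7, 6, 13, 20, 12, 17, 18, 10, 16]
j→2, i→3; i≥j, return j=2. v = [4, 7, 6, 13, 20, 12, 17, 18, 10, 16]

2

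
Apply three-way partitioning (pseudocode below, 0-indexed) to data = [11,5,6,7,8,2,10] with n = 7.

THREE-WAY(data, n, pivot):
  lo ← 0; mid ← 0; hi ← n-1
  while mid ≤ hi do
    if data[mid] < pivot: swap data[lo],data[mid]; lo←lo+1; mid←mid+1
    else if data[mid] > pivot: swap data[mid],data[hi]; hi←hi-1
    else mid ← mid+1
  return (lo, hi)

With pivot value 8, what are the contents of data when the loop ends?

[2,5,6,7,8,10,11]

lo=0 mid=0 hi=6
11>8: swap(0,6), hi=5 ⇒ [10,5,6,7,8,2,11]
10>8: swap(0,5), hi=4 ⇒ [2,5,6,7,8,10,11]
2<8: swap(0,0), lo=1 mid=1 ⇒ [2,5,6,7,8,10,11]
5<8: swap(1,1), lo=2 mid=2 ⇒ [2,5,6,7,8,10,11]
6<8: swap(2,2), lo=3 mid=3 ⇒ [2,5,6,7,8,10,11]
7<8: swap(3,3), lo=4 mid=4 ⇒ [2,5,6,7,8,10,11]
8=8: mid=5
done. lo=4 hi=4; data=[2,5,6,7,8,10,11]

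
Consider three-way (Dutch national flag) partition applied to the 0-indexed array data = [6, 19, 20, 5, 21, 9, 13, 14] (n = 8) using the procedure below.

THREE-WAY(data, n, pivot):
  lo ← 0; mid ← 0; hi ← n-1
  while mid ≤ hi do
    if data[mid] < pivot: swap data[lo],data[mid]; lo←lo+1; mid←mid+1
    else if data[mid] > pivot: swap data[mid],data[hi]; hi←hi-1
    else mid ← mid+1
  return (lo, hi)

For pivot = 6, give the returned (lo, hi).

pivot = 6; lo=0, mid=0, hi=7
data[mid]=6=6: mid=1
data[mid]=19>6: swap data[1],data[7]; hi=6 → [6, 14, 20, 5, 21, 9, 13, 19]
data[mid]=14>6: swap data[1],data[6]; hi=5 → [6, 13, 20, 5, 21, 9, 14, 19]
data[mid]=13>6: swap data[1],data[5]; hi=4 → [6, 9, 20, 5, 21, 13, 14, 19]
data[mid]=9>6: swap data[1],data[4]; hi=3 → [6, 21, 20, 5, 9, 13, 14, 19]
data[mid]=21>6: swap data[1],data[3]; hi=2 → [6, 5, 20, 21, 9, 13, 14, 19]
data[mid]=5<6: swap data[0],data[1]; lo=1,mid=2 → [5, 6, 20, 21, 9, 13, 14, 19]
data[mid]=20>6: swap data[2],data[2]; hi=1 → [5, 6, 20, 21, 9, 13, 14, 19]
end: lo=1, hi=1; data = [5, 6, 20, 21, 9, 13, 14, 19]

(1, 1)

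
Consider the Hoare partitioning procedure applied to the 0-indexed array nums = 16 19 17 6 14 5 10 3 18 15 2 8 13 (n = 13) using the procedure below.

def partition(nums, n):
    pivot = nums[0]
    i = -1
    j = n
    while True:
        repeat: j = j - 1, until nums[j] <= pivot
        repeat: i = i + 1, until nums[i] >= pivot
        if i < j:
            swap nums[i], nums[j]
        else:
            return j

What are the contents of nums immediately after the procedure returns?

pivot=16
j stops at 12 (13), i stops at 0 (16); swap ⇒ 13 19 17 6 14 5 10 3 18 15 2 8 16
j stops at 11 (8), i stops at 1 (19); swap ⇒ 13 8 17 6 14 5 10 3 18 15 2 19 16
j stops at 10 (2), i stops at 2 (17); swap ⇒ 13 8 2 6 14 5 10 3 18 15 17 19 16
j stops at 9 (15), i stops at 8 (18); swap ⇒ 13 8 2 6 14 5 10 3 15 18 17 19 16
j stops at 8, i stops at 9; i≥j ⇒ return 8. nums=13 8 2 6 14 5 10 3 15 18 17 19 16

13 8 2 6 14 5 10 3 15 18 17 19 16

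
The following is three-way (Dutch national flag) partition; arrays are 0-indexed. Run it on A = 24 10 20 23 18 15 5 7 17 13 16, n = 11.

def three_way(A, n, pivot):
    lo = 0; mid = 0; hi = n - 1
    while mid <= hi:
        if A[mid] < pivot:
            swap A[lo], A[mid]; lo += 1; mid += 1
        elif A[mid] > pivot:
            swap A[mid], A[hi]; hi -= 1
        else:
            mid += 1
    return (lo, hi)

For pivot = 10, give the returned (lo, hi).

(2, 2)

pivot = 10; lo=0, mid=0, hi=10
A[mid]=24>10: swap A[0],A[10]; hi=9 → 16 10 20 23 18 15 5 7 17 13 24
A[mid]=16>10: swap A[0],A[9]; hi=8 → 13 10 20 23 18 15 5 7 17 16 24
A[mid]=13>10: swap A[0],A[8]; hi=7 → 17 10 20 23 18 15 5 7 13 16 24
A[mid]=17>10: swap A[0],A[7]; hi=6 → 7 10 20 23 18 15 5 17 13 16 24
A[mid]=7<10: swap A[0],A[0]; lo=1,mid=1 → 7 10 20 23 18 15 5 17 13 16 24
A[mid]=10=10: mid=2
A[mid]=20>10: swap A[2],A[6]; hi=5 → 7 10 5 23 18 15 20 17 13 16 24
A[mid]=5<10: swap A[1],A[2]; lo=2,mid=3 → 7 5 10 23 18 15 20 17 13 16 24
A[mid]=23>10: swap A[3],A[5]; hi=4 → 7 5 10 15 18 23 20 17 13 16 24
A[mid]=15>10: swap A[3],A[4]; hi=3 → 7 5 10 18 15 23 20 17 13 16 24
A[mid]=18>10: swap A[3],A[3]; hi=2 → 7 5 10 18 15 23 20 17 13 16 24
end: lo=2, hi=2; A = 7 5 10 18 15 23 20 17 13 16 24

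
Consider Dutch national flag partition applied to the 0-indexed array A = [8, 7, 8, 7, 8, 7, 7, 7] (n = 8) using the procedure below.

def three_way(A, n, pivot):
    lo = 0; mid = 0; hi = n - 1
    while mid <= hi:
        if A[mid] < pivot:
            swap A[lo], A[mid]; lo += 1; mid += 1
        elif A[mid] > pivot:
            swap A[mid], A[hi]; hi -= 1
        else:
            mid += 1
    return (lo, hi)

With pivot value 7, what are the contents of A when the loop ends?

lo=0 mid=0 hi=7
8>7: swap(0,7), hi=6 ⇒ [7, 7, 8, 7, 8, 7, 7, 8]
7=7: mid=1
7=7: mid=2
8>7: swap(2,6), hi=5 ⇒ [7, 7, 7, 7, 8, 7, 8, 8]
7=7: mid=3
7=7: mid=4
8>7: swap(4,5), hi=4 ⇒ [7, 7, 7, 7, 7, 8, 8, 8]
7=7: mid=5
done. lo=0 hi=4; A=[7, 7, 7, 7, 7, 8, 8, 8]

[7, 7, 7, 7, 7, 8, 8, 8]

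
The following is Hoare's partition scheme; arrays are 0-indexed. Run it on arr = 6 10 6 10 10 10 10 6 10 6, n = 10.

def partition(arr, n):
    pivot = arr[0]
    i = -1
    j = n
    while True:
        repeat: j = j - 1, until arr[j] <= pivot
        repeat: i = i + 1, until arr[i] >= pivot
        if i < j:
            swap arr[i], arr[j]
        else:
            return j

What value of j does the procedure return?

2

pivot = arr[0] = 6; i = -1, j = 10
j→9 (arr[9]=6≤6), i→0 (arr[0]=6≥6); i<j, swap → 6 10 6 10 10 10 10 6 10 6
j→7 (arr[7]=6≤6), i→1 (arr[1]=10≥6); i<j, swap → 6 6 6 10 10 10 10 10 10 6
j→2, i→2; i≥j, return j=2. arr = 6 6 6 10 10 10 10 10 10 6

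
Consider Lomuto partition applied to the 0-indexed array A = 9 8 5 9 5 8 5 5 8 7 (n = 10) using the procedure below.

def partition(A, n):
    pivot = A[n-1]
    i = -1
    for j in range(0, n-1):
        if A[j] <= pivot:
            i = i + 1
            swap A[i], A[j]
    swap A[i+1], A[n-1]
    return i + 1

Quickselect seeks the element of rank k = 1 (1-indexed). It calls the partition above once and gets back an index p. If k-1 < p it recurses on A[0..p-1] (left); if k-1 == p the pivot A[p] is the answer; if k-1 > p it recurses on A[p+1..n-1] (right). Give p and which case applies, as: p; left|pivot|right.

pivot=7, i=-1
j=0: 9>7, skip
j=1: 8>7, skip
j=2: 5≤7, i=0, swap(0,2) ⇒ 5 8 9 9 5 8 5 5 8 7
j=3: 9>7, skip
j=4: 5≤7, i=1, swap(1,4) ⇒ 5 5 9 9 8 8 5 5 8 7
j=5: 8>7, skip
j=6: 5≤7, i=2, swap(2,6) ⇒ 5 5 5 9 8 8 9 5 8 7
j=7: 5≤7, i=3, swap(3,7) ⇒ 5 5 5 5 8 8 9 9 8 7
j=8: 8>7, skip
swap(4,9) ⇒ 5 5 5 5 7 8 9 9 8 8; return 4
p = 4; k-1 = 0 < 4 ⇒ left

4; left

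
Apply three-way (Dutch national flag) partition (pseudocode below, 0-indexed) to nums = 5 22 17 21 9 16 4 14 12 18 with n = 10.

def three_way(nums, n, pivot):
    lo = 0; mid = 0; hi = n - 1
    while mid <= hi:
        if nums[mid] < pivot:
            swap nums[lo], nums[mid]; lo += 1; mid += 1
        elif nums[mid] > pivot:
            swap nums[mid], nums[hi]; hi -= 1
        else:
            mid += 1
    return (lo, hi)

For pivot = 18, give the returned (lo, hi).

(7, 7)

lo=0 mid=0 hi=9
5<18: swap(0,0), lo=1 mid=1 ⇒ 5 22 17 21 9 16 4 14 12 18
22>18: swap(1,9), hi=8 ⇒ 5 18 17 21 9 16 4 14 12 22
18=18: mid=2
17<18: swap(1,2), lo=2 mid=3 ⇒ 5 17 18 21 9 16 4 14 12 22
21>18: swap(3,8), hi=7 ⇒ 5 17 18 12 9 16 4 14 21 22
12<18: swap(2,3), lo=3 mid=4 ⇒ 5 17 12 18 9 16 4 14 21 22
9<18: swap(3,4), lo=4 mid=5 ⇒ 5 17 12 9 18 16 4 14 21 22
16<18: swap(4,5), lo=5 mid=6 ⇒ 5 17 12 9 16 18 4 14 21 22
4<18: swap(5,6), lo=6 mid=7 ⇒ 5 17 12 9 16 4 18 14 21 22
14<18: swap(6,7), lo=7 mid=8 ⇒ 5 17 12 9 16 4 14 18 21 22
done. lo=7 hi=7; nums=5 17 12 9 16 4 14 18 21 22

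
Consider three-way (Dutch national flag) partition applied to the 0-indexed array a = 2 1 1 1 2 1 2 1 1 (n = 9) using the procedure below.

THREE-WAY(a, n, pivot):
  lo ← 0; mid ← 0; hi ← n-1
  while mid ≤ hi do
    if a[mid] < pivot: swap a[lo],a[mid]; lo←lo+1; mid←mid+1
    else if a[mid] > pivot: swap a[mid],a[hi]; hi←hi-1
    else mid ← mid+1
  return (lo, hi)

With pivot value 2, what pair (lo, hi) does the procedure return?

(6, 8)

lo=0 mid=0 hi=8
2=2: mid=1
1<2: swap(0,1), lo=1 mid=2 ⇒ 1 2 1 1 2 1 2 1 1
1<2: swap(1,2), lo=2 mid=3 ⇒ 1 1 2 1 2 1 2 1 1
1<2: swap(2,3), lo=3 mid=4 ⇒ 1 1 1 2 2 1 2 1 1
2=2: mid=5
1<2: swap(3,5), lo=4 mid=6 ⇒ 1 1 1 1 2 2 2 1 1
2=2: mid=7
1<2: swap(4,7), lo=5 mid=8 ⇒ 1 1 1 1 1 2 2 2 1
1<2: swap(5,8), lo=6 mid=9 ⇒ 1 1 1 1 1 1 2 2 2
done. lo=6 hi=8; a=1 1 1 1 1 1 2 2 2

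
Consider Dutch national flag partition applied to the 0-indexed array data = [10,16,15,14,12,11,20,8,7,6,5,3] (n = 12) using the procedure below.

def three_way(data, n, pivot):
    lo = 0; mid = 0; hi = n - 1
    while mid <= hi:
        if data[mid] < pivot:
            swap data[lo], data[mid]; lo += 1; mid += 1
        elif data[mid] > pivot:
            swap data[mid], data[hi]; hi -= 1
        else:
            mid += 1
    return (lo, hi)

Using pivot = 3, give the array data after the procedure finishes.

[3,15,14,12,11,20,8,7,6,5,16,10]

pivot = 3; lo=0, mid=0, hi=11
data[mid]=10>3: swap data[0],data[11]; hi=10 → [3,16,15,14,12,11,20,8,7,6,5,10]
data[mid]=3=3: mid=1
data[mid]=16>3: swap data[1],data[10]; hi=9 → [3,5,15,14,12,11,20,8,7,6,16,10]
data[mid]=5>3: swap data[1],data[9]; hi=8 → [3,6,15,14,12,11,20,8,7,5,16,10]
data[mid]=6>3: swap data[1],data[8]; hi=7 → [3,7,15,14,12,11,20,8,6,5,16,10]
data[mid]=7>3: swap data[1],data[7]; hi=6 → [3,8,15,14,12,11,20,7,6,5,16,10]
data[mid]=8>3: swap data[1],data[6]; hi=5 → [3,20,15,14,12,11,8,7,6,5,16,10]
data[mid]=20>3: swap data[1],data[5]; hi=4 → [3,11,15,14,12,20,8,7,6,5,16,10]
data[mid]=11>3: swap data[1],data[4]; hi=3 → [3,12,15,14,11,20,8,7,6,5,16,10]
data[mid]=12>3: swap data[1],data[3]; hi=2 → [3,14,15,12,11,20,8,7,6,5,16,10]
data[mid]=14>3: swap data[1],data[2]; hi=1 → [3,15,14,12,11,20,8,7,6,5,16,10]
data[mid]=15>3: swap data[1],data[1]; hi=0 → [3,15,14,12,11,20,8,7,6,5,16,10]
end: lo=0, hi=0; data = [3,15,14,12,11,20,8,7,6,5,16,10]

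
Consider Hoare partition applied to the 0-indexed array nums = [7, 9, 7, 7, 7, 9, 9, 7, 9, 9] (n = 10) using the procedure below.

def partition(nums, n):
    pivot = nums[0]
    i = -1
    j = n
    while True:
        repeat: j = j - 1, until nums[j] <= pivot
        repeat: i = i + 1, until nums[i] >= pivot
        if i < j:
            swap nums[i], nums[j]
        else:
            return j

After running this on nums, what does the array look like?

pivot = nums[0] = 7; i = -1, j = 10
j→7 (nums[7]=7≤7), i→0 (nums[0]=7≥7); i<j, swap → [7, 9, 7, 7, 7, 9, 9, 7, 9, 9]
j→4 (nums[4]=7≤7), i→1 (nums[1]=9≥7); i<j, swap → [7, 7, 7, 7, 9, 9, 9, 7, 9, 9]
j→3 (nums[3]=7≤7), i→2 (nums[2]=7≥7); i<j, swap → [7, 7, 7, 7, 9, 9, 9, 7, 9, 9]
j→2, i→3; i≥j, return j=2. nums = [7, 7, 7, 7, 9, 9, 9, 7, 9, 9]

[7, 7, 7, 7, 9, 9, 9, 7, 9, 9]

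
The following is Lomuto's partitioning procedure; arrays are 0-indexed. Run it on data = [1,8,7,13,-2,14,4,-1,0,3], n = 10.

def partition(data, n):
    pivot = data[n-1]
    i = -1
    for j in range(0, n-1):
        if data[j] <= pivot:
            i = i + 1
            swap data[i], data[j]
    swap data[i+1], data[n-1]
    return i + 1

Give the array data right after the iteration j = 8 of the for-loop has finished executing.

[1,-2,-1,0,8,14,4,7,13,3]

pivot = data[9] = 3; i = -1
j=0: data[0]=1 ≤ 3 → i=0, swap data[0],data[0] (no change) → [1,8,7,13,-2,14,4,-1,0,3]
j=1: data[1]=8 > 3 → no swap
j=2: data[2]=7 > 3 → no swap
j=3: data[3]=13 > 3 → no swap
j=4: data[4]=-2 ≤ 3 → i=1, swap data[1],data[4] → [1,-2,7,13,8,14,4,-1,0,3]
j=5: data[5]=14 > 3 → no swap
j=6: data[6]=4 > 3 → no swap
j=7: data[7]=-1 ≤ 3 → i=2, swap data[2],data[7] → [1,-2,-1,13,8,14,4,7,0,3]
j=8: data[8]=0 ≤ 3 → i=3, swap data[3],data[8] → [1,-2,-1,0,8,14,4,7,13,3]
(after j=8) data = [1,-2,-1,0,8,14,4,7,13,3]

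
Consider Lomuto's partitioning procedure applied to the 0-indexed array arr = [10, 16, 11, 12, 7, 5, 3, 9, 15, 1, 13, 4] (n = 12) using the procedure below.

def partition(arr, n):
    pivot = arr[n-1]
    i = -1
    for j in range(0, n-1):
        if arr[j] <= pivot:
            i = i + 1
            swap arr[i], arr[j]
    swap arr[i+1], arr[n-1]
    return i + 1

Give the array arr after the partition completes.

[3, 1, 4, 12, 7, 5, 10, 9, 15, 16, 13, 11]

pivot = arr[11] = 4; i = -1
j=0: arr[0]=10 > 4 → no swap
j=1: arr[1]=16 > 4 → no swap
j=2: arr[2]=11 > 4 → no swap
j=3: arr[3]=12 > 4 → no swap
j=4: arr[4]=7 > 4 → no swap
j=5: arr[5]=5 > 4 → no swap
j=6: arr[6]=3 ≤ 4 → i=0, swap arr[0],arr[6] → [3, 16, 11, 12, 7, 5, 10, 9, 15, 1, 13, 4]
j=7: arr[7]=9 > 4 → no swap
j=8: arr[8]=15 > 4 → no swap
j=9: arr[9]=1 ≤ 4 → i=1, swap arr[1],arr[9] → [3, 1, 11, 12, 7, 5, 10, 9, 15, 16, 13, 4]
j=10: arr[10]=13 > 4 → no swap
final swap arr[2],arr[11] → [3, 1, 4, 12, 7, 5, 10, 9, 15, 16, 13, 11]; return 2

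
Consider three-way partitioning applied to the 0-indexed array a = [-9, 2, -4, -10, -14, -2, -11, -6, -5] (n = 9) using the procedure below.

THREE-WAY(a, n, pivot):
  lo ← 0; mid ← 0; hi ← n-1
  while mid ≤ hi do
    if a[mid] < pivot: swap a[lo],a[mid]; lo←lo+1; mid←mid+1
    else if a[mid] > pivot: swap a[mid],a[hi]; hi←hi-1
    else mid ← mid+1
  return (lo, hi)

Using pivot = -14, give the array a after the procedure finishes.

[-14, -4, -10, 2, -2, -11, -6, -5, -9]

lo=0 mid=0 hi=8
-9>-14: swap(0,8), hi=7 ⇒ [-5, 2, -4, -10, -14, -2, -11, -6, -9]
-5>-14: swap(0,7), hi=6 ⇒ [-6, 2, -4, -10, -14, -2, -11, -5, -9]
-6>-14: swap(0,6), hi=5 ⇒ [-11, 2, -4, -10, -14, -2, -6, -5, -9]
-11>-14: swap(0,5), hi=4 ⇒ [-2, 2, -4, -10, -14, -11, -6, -5, -9]
-2>-14: swap(0,4), hi=3 ⇒ [-14, 2, -4, -10, -2, -11, -6, -5, -9]
-14=-14: mid=1
2>-14: swap(1,3), hi=2 ⇒ [-14, -10, -4, 2, -2, -11, -6, -5, -9]
-10>-14: swap(1,2), hi=1 ⇒ [-14, -4, -10, 2, -2, -11, -6, -5, -9]
-4>-14: swap(1,1), hi=0 ⇒ [-14, -4, -10, 2, -2, -11, -6, -5, -9]
done. lo=0 hi=0; a=[-14, -4, -10, 2, -2, -11, -6, -5, -9]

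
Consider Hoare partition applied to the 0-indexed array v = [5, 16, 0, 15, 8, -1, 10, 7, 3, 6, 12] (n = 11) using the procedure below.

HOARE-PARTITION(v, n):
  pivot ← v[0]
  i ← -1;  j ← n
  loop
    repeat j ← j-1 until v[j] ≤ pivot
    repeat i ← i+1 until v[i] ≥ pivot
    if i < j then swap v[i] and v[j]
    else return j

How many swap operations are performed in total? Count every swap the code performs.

pivot=5
j stops at 8 (3), i stops at 0 (5); swap ⇒ [3, 16, 0, 15, 8, -1, 10, 7, 5, 6, 12]
j stops at 5 (-1), i stops at 1 (16); swap ⇒ [3, -1, 0, 15, 8, 16, 10, 7, 5, 6, 12]
j stops at 2, i stops at 3; i≥j ⇒ return 2. v=[3, -1, 0, 15, 8, 16, 10, 7, 5, 6, 12]

2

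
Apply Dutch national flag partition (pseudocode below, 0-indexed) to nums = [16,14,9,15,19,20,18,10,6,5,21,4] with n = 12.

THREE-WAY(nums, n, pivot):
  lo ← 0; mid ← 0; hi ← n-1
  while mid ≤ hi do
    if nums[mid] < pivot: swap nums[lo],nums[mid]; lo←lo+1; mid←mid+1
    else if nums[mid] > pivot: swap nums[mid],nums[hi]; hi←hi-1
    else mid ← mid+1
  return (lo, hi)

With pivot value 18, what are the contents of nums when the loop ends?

lo=0 mid=0 hi=11
16<18: swap(0,0), lo=1 mid=1 ⇒ [16,14,9,15,19,20,18,10,6,5,21,4]
14<18: swap(1,1), lo=2 mid=2 ⇒ [16,14,9,15,19,20,18,10,6,5,21,4]
9<18: swap(2,2), lo=3 mid=3 ⇒ [16,14,9,15,19,20,18,10,6,5,21,4]
15<18: swap(3,3), lo=4 mid=4 ⇒ [16,14,9,15,19,20,18,10,6,5,21,4]
19>18: swap(4,11), hi=10 ⇒ [16,14,9,15,4,20,18,10,6,5,21,19]
4<18: swap(4,4), lo=5 mid=5 ⇒ [16,14,9,15,4,20,18,10,6,5,21,19]
20>18: swap(5,10), hi=9 ⇒ [16,14,9,15,4,21,18,10,6,5,20,19]
21>18: swap(5,9), hi=8 ⇒ [16,14,9,15,4,5,18,10,6,21,20,19]
5<18: swap(5,5), lo=6 mid=6 ⇒ [16,14,9,15,4,5,18,10,6,21,20,19]
18=18: mid=7
10<18: swap(6,7), lo=7 mid=8 ⇒ [16,14,9,15,4,5,10,18,6,21,20,19]
6<18: swap(7,8), lo=8 mid=9 ⇒ [16,14,9,15,4,5,10,6,18,21,20,19]
done. lo=8 hi=8; nums=[16,14,9,15,4,5,10,6,18,21,20,19]

[16,14,9,15,4,5,10,6,18,21,20,19]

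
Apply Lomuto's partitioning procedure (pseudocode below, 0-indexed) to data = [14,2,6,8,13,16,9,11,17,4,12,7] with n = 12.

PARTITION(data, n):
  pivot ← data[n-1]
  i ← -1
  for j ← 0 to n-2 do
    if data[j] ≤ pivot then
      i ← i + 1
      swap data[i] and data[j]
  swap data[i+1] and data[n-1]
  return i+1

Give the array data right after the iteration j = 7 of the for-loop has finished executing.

[2,6,14,8,13,16,9,11,17,4,12,7]

pivot=7, i=-1
j=0: 14>7, skip
j=1: 2≤7, i=0, swap(0,1) ⇒ [2,14,6,8,13,16,9,11,17,4,12,7]
j=2: 6≤7, i=1, swap(1,2) ⇒ [2,6,14,8,13,16,9,11,17,4,12,7]
j=3: 8>7, skip
j=4: 13>7, skip
j=5: 16>7, skip
j=6: 9>7, skip
j=7: 11>7, skip
(after j=7) data = [2,6,14,8,13,16,9,11,17,4,12,7]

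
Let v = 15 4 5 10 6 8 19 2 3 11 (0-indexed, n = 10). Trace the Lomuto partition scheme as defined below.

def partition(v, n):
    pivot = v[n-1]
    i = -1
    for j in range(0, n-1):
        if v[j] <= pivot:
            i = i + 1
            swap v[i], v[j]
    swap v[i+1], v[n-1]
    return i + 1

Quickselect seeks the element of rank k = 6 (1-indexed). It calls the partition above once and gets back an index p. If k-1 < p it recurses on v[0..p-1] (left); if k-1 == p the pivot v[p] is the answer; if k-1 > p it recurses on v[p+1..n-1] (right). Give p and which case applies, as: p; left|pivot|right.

pivot = v[9] = 11; i = -1
j=0: v[0]=15 > 11 → no swap
j=1: v[1]=4 ≤ 11 → i=0, swap v[0],v[1] → 4 15 5 10 6 8 19 2 3 11
j=2: v[2]=5 ≤ 11 → i=1, swap v[1],v[2] → 4 5 15 10 6 8 19 2 3 11
j=3: v[3]=10 ≤ 11 → i=2, swap v[2],v[3] → 4 5 10 15 6 8 19 2 3 11
j=4: v[4]=6 ≤ 11 → i=3, swap v[3],v[4] → 4 5 10 6 15 8 19 2 3 11
j=5: v[5]=8 ≤ 11 → i=4, swap v[4],v[5] → 4 5 10 6 8 15 19 2 3 11
j=6: v[6]=19 > 11 → no swap
j=7: v[7]=2 ≤ 11 → i=5, swap v[5],v[7] → 4 5 10 6 8 2 19 15 3 11
j=8: v[8]=3 ≤ 11 → i=6, swap v[6],v[8] → 4 5 10 6 8 2 3 15 19 11
final swap v[7],v[9] → 4 5 10 6 8 2 3 11 19 15; return 7
p = 7; k-1 = 5 < 7 ⇒ left

7; left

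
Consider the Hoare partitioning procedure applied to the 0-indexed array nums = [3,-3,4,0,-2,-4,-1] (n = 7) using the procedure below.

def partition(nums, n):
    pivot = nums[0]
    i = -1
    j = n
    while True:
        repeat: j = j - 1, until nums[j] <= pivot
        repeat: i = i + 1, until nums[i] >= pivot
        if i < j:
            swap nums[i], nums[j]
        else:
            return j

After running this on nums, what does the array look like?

pivot = nums[0] = 3; i = -1, j = 7
j→6 (nums[6]=-1≤3), i→0 (nums[0]=3≥3); i<j, swap → [-1,-3,4,0,-2,-4,3]
j→5 (nums[5]=-4≤3), i→2 (nums[2]=4≥3); i<j, swap → [-1,-3,-4,0,-2,4,3]
j→4, i→5; i≥j, return j=4. nums = [-1,-3,-4,0,-2,4,3]

[-1,-3,-4,0,-2,4,3]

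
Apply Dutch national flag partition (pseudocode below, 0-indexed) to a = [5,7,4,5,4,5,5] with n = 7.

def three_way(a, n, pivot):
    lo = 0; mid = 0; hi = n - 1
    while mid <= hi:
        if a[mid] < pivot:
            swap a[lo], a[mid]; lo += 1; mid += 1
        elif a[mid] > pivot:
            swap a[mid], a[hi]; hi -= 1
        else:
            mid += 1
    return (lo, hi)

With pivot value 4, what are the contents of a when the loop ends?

lo=0 mid=0 hi=6
5>4: swap(0,6), hi=5 ⇒ [5,7,4,5,4,5,5]
5>4: swap(0,5), hi=4 ⇒ [5,7,4,5,4,5,5]
5>4: swap(0,4), hi=3 ⇒ [4,7,4,5,5,5,5]
4=4: mid=1
7>4: swap(1,3), hi=2 ⇒ [4,5,4,7,5,5,5]
5>4: swap(1,2), hi=1 ⇒ [4,4,5,7,5,5,5]
4=4: mid=2
done. lo=0 hi=1; a=[4,4,5,7,5,5,5]

[4,4,5,7,5,5,5]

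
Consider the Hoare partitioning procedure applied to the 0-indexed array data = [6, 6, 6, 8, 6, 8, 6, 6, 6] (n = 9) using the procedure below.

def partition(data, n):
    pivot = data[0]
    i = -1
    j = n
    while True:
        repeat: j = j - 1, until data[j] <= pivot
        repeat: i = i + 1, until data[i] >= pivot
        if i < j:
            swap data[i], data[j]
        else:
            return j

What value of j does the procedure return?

pivot=6
j stops at 8 (6), i stops at 0 (6); swap ⇒ [6, 6, 6, 8, 6, 8, 6, 6, 6]
j stops at 7 (6), i stops at 1 (6); swap ⇒ [6, 6, 6, 8, 6, 8, 6, 6, 6]
j stops at 6 (6), i stops at 2 (6); swap ⇒ [6, 6, 6, 8, 6, 8, 6, 6, 6]
j stops at 4 (6), i stops at 3 (8); swap ⇒ [6, 6, 6, 6, 8, 8, 6, 6, 6]
j stops at 3, i stops at 4; i≥j ⇒ return 3. data=[6, 6, 6, 6, 8, 8, 6, 6, 6]

3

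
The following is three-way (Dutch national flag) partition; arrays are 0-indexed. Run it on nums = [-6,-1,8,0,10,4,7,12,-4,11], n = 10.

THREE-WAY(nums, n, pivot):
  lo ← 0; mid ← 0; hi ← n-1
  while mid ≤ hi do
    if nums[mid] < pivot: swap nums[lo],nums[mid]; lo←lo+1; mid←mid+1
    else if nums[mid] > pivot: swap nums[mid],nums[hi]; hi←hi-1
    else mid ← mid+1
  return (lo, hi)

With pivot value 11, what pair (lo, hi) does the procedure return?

lo=0 mid=0 hi=9
-6<11: swap(0,0), lo=1 mid=1 ⇒ [-6,-1,8,0,10,4,7,12,-4,11]
-1<11: swap(1,1), lo=2 mid=2 ⇒ [-6,-1,8,0,10,4,7,12,-4,11]
8<11: swap(2,2), lo=3 mid=3 ⇒ [-6,-1,8,0,10,4,7,12,-4,11]
0<11: swap(3,3), lo=4 mid=4 ⇒ [-6,-1,8,0,10,4,7,12,-4,11]
10<11: swap(4,4), lo=5 mid=5 ⇒ [-6,-1,8,0,10,4,7,12,-4,11]
4<11: swap(5,5), lo=6 mid=6 ⇒ [-6,-1,8,0,10,4,7,12,-4,11]
7<11: swap(6,6), lo=7 mid=7 ⇒ [-6,-1,8,0,10,4,7,12,-4,11]
12>11: swap(7,9), hi=8 ⇒ [-6,-1,8,0,10,4,7,11,-4,12]
11=11: mid=8
-4<11: swap(7,8), lo=8 mid=9 ⇒ [-6,-1,8,0,10,4,7,-4,11,12]
done. lo=8 hi=8; nums=[-6,-1,8,0,10,4,7,-4,11,12]

(8, 8)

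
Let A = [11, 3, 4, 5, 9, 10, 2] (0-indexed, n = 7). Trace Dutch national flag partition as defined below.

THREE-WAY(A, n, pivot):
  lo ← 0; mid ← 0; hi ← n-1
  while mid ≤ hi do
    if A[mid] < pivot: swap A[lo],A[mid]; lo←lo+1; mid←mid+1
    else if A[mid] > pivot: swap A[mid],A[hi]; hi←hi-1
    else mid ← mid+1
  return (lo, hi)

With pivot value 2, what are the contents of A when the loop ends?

pivot = 2; lo=0, mid=0, hi=6
A[mid]=11>2: swap A[0],A[6]; hi=5 → [2, 3, 4, 5, 9, 10, 11]
A[mid]=2=2: mid=1
A[mid]=3>2: swap A[1],A[5]; hi=4 → [2, 10, 4, 5, 9, 3, 11]
A[mid]=10>2: swap A[1],A[4]; hi=3 → [2, 9, 4, 5, 10, 3, 11]
A[mid]=9>2: swap A[1],A[3]; hi=2 → [2, 5, 4, 9, 10, 3, 11]
A[mid]=5>2: swap A[1],A[2]; hi=1 → [2, 4, 5, 9, 10, 3, 11]
A[mid]=4>2: swap A[1],A[1]; hi=0 → [2, 4, 5, 9, 10, 3, 11]
end: lo=0, hi=0; A = [2, 4, 5, 9, 10, 3, 11]

[2, 4, 5, 9, 10, 3, 11]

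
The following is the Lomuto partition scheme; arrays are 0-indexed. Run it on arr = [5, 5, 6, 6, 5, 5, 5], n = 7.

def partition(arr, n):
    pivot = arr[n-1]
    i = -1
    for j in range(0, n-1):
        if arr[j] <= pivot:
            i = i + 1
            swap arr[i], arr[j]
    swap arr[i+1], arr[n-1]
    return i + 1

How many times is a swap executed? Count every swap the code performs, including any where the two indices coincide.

pivot = arr[6] = 5; i = -1
j=0: arr[0]=5 ≤ 5 → i=0, swap arr[0],arr[0] (no change) → [5, 5, 6, 6, 5, 5, 5]
j=1: arr[1]=5 ≤ 5 → i=1, swap arr[1],arr[1] (no change) → [5, 5, 6, 6, 5, 5, 5]
j=2: arr[2]=6 > 5 → no swap
j=3: arr[3]=6 > 5 → no swap
j=4: arr[4]=5 ≤ 5 → i=2, swap arr[2],arr[4] → [5, 5, 5, 6, 6, 5, 5]
j=5: arr[5]=5 ≤ 5 → i=3, swap arr[3],arr[5] → [5, 5, 5, 5, 6, 6, 5]
final swap arr[4],arr[6] → [5, 5, 5, 5, 5, 6, 6]; return 4

5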